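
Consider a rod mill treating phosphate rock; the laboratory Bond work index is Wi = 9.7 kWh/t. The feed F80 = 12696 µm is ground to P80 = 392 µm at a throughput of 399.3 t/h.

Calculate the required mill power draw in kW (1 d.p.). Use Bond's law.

P = 1612.5 kW

W = 10 Wi / √P80 − 10 Wi / √F80
W = 10·9.7·(1/√392 − 1/√12696) = 10·9.7·(0.041633) = 4.0384 kWh/t
Mill draw = 4.0384 × 399.3 = 1612.5 kW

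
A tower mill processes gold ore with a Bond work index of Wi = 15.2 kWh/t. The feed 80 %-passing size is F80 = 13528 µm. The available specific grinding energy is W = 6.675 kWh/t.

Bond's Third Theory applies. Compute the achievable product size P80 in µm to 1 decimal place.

P80 = 362.6 µm

Bond: W = 10·Wi·(1/√P80 − 1/√F80)
P80^-0.5 = F80^-0.5 + W/(10 Wi)
  = 6.6750/(10·15.2) + 1/√13528 = 0.043914 + 0.008598 = 0.052512
P80 = (1/0.052512)² = 19.0432² = 362.64 µm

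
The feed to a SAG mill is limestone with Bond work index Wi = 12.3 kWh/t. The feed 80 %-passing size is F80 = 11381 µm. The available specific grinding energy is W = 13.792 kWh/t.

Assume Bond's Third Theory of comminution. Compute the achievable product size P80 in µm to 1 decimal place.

W = 10 Wi / √P80 − 10 Wi / √F80
P80^(−½) = W/(10 Wi) + F80^(−½)
  = 13.7920/(10·12.3) + 1/√11381 = 0.112130 + 0.009374 = 0.121504
P80 = (1/0.121504)² = 8.2302² = 67.74 µm

P80 = 67.7 µm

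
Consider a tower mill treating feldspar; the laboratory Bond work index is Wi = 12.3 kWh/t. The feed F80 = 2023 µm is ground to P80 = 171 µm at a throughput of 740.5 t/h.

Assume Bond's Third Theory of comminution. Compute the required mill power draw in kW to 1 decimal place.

P = 4940.1 kW

Bond:  W = 10 Wi (1/√P − 1/√F)
W = 10·12.3·(1/√171 − 1/√2023) = 10·12.3·(0.054239) = 6.6714 kWh/t
Mill draw = 6.6714 × 740.5 = 4940.1 kW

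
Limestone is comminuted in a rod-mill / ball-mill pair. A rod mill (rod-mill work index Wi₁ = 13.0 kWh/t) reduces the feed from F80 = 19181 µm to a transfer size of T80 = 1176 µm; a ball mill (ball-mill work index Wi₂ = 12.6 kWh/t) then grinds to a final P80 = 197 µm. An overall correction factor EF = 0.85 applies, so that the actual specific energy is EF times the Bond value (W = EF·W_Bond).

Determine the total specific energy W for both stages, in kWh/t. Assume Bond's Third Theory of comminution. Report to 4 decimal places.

W = 6.9318 kWh/t

W = 10 Wi / √P80 − 10 Wi / √F80
Stage 1 (19181→1176 µm, Wi₁=13.0): W₁ = 10·13.0·(0.029161 − 0.007220) = 2.8522 kWh/t
Stage 2 (1176→197 µm, Wi₂=12.6): W₂ = 10·12.6·(0.071247 − 0.029161) = 5.3029 kWh/t
W = W₁ + W₂ = 2.8522 + 5.3029 = 8.1551 kWh/t
W_actual = 0.85 × 8.1551 = 6.9318 kWh/t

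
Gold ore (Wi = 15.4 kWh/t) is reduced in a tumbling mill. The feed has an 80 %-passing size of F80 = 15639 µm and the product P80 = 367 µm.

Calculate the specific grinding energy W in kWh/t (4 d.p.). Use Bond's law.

W = 10 Wi (1/√P80 − 1/√F80)  [Bond]
1/√367 = 0.052200;  1/√15639 = 0.007996
W = 10·15.4·(0.052200 − 0.007996) = 6.8073 kWh/t

W = 6.8073 kWh/t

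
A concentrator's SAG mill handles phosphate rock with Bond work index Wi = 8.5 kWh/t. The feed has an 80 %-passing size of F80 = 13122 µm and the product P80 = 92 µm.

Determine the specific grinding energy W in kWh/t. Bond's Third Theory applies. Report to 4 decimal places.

W = 8.1198 kWh/t

W = 10 Wi (1/√P80 − 1/√F80)  [Bond]
1/√92 = 0.104257;  1/√13122 = 0.008730
W = 10·8.5·(0.104257 − 0.008730) = 8.1198 kWh/t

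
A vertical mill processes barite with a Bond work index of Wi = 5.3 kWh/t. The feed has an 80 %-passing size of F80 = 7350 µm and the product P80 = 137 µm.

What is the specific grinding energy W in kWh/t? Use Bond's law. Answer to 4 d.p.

W = 3.9099 kWh/t

W = 10 Wi (P80^-0.5 − F80^-0.5)
1/√137 = 0.085436;  1/√7350 = 0.011664
W = 10·5.3·(0.085436 − 0.011664) = 3.9099 kWh/t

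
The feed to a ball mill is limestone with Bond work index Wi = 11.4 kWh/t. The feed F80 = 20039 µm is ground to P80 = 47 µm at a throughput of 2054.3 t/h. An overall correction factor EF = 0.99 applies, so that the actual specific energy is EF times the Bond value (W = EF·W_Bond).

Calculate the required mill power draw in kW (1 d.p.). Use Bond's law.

Bond: W = 10·Wi·(1/√P80 − 1/√F80)
W = 10·11.4·(1/√47 − 1/√20039) = 10·11.4·(0.138801) = 15.8233 kWh/t
Corrected W = EF·W_Bond = 0.99·15.8233 = 15.6651 kWh/t
P = W·T = 15.6651·2054.3 = 32180.7 kW

P = 32180.7 kW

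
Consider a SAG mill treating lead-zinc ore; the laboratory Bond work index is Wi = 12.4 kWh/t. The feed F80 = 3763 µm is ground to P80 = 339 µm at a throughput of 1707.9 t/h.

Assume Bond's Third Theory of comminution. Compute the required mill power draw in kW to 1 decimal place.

P = 8049.9 kW

W_Bond = 10·Wi·(1/√P₈₀ − 1/√F₈₀)
W = 10·12.4·(1/√339 − 1/√3763) = 10·12.4·(0.038011) = 4.7133 kWh/t
Mill draw = 4.7133 × 1707.9 = 8049.9 kW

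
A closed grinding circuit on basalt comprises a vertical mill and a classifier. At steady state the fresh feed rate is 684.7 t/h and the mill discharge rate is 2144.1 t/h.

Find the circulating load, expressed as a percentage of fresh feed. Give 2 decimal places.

Mill node: discharge = fresh + recycle.
R = M − F = 2144.1 − 684.7 = 1459.4 t/h
CL = 100·R/F = 100·1459.4/684.7 = 213.14 %

CL = 213.14 %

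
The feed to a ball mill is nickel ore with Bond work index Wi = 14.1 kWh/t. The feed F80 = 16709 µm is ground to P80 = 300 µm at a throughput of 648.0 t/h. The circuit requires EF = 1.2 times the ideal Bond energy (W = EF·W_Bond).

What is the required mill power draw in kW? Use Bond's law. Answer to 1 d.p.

W = 10 Wi (1/√P80 − 1/√F80)  [Bond]
W = 10·14.1·(1/√300 − 1/√16709) = 10·14.1·(0.049999) = 7.0498 kWh/t
Apply correction: 7.0498 × 1.2 = 8.4598 kWh/t
Mill draw = 8.4598 × 648.0 = 5482.0 kW

P = 5482.0 kW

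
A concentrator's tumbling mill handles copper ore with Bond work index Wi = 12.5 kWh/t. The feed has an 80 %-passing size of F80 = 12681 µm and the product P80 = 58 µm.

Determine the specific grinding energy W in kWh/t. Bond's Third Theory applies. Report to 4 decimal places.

W_Bond = 10·Wi·(1/√P₈₀ − 1/√F₈₀)
1/√58 = 0.131306;  1/√12681 = 0.008880
W = 10·12.5·(0.131306 − 0.008880) = 15.3033 kWh/t

W = 15.3033 kWh/t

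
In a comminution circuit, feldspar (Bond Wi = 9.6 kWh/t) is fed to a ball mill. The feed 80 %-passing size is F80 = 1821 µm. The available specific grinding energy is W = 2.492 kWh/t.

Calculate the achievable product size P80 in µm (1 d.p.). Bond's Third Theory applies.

W = 10 Wi / √P80 − 10 Wi / √F80
⇒ 1/√P80 = W/(10·Wi) + 1/√F80
  = 2.4920/(10·9.6) + 1/√1821 = 0.025958 + 0.023434 = 0.049392
P80 = (1/0.049392)² = 20.2461² = 409.90 µm

P80 = 409.9 µm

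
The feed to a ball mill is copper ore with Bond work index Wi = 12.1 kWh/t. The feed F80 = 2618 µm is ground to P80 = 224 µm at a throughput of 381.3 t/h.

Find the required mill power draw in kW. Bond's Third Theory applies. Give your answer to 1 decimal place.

W_Bond = 10·Wi·(1/√P₈₀ − 1/√F₈₀)
W = 10·12.1·(1/√224 − 1/√2618) = 10·12.1·(0.047271) = 5.7198 kWh/t
P_mill = W·ṁ = 5.7198·381.3 = 2181.0 kW

P = 2181.0 kW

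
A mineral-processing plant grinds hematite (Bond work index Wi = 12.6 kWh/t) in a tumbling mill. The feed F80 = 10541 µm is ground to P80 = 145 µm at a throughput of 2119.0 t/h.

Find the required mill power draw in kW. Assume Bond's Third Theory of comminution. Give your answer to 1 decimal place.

Bond:  W = 10 Wi (1/√P − 1/√F)
W = 10·12.6·(1/√145 − 1/√10541) = 10·12.6·(0.073305) = 9.2365 kWh/t
P_mill = W·ṁ = 9.2365·2119.0 = 19572.1 kW

P = 19572.1 kW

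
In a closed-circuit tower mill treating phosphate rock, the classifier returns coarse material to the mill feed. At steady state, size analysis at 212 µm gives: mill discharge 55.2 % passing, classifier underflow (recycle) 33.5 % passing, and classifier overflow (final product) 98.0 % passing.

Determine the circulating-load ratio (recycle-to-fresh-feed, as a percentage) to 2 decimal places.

CL = 197.24 %

Two-product formula at 212 µm:
Fd + Rd = Ru + Fo ⇒ R/F = (o−d)/(d−u)
r = (98.0 − 55.2)/(55.2 − 33.5) = 42.8/21.7 = 1.9724
CL = 100·r = 197.24 %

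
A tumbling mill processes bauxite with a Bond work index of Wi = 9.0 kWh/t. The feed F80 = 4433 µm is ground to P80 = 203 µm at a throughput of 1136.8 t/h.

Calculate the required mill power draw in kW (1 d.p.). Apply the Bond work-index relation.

W = 10·Wi·(P80^(-½) − F80^(-½))
W = 10·9.0·(1/√203 − 1/√4433) = 10·9.0·(0.055167) = 4.9650 kWh/t
Power = W × throughput = 4.9650 kWh/t × 1136.8 t/h = 5644.2 kW

P = 5644.2 kW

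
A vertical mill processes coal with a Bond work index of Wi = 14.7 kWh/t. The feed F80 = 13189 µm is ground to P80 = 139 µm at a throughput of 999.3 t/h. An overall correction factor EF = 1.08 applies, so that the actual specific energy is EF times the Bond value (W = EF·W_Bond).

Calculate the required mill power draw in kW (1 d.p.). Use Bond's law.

P = 12075.0 kW

W = 10 Wi (P80^-0.5 − F80^-0.5)
W = 10·14.7·(1/√139 − 1/√13189) = 10·14.7·(0.076111) = 11.1884 kWh/t
Corrected W = EF·W_Bond = 1.08·11.1884 = 12.0834 kWh/t
Mill draw = 12.0834 × 999.3 = 12075.0 kW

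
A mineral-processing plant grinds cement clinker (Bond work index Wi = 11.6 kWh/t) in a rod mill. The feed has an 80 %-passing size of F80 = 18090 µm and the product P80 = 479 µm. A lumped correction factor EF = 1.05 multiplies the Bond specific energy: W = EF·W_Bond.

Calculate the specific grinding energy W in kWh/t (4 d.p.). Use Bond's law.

Bond: W = 10·Wi·(1/√P80 − 1/√F80)
1/√479 = 0.045691;  1/√18090 = 0.007435
W = 10·11.6·(0.045691 − 0.007435) = 4.4377 kWh/t
With EF = 1.05: W = 4.4377·1.05 = 4.6596 kWh/t

W = 4.6596 kWh/t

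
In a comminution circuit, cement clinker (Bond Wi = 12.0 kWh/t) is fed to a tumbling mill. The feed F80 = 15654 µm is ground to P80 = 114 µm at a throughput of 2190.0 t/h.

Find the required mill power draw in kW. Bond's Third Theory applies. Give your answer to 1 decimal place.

W = 10·Wi·[P80^(−½) − F80^(−½)]
W = 10·12.0·(1/√114 − 1/√15654) = 10·12.0·(0.085666) = 10.2799 kWh/t
P_mill = W·ṁ = 10.2799·2190.0 = 22513.0 kW

P = 22513.0 kW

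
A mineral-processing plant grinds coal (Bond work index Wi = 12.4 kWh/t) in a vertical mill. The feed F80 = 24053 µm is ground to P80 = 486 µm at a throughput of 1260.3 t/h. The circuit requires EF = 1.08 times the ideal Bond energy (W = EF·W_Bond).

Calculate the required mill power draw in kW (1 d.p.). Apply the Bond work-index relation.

P = 6567.7 kW

Bond: W = 10·Wi·(1/√P80 − 1/√F80)
W = 10·12.4·(1/√486 − 1/√24053) = 10·12.4·(0.038913) = 4.8252 kWh/t
With EF = 1.08: W = 4.8252·1.08 = 5.2112 kWh/t
Mill draw = 5.2112 × 1260.3 = 6567.7 kW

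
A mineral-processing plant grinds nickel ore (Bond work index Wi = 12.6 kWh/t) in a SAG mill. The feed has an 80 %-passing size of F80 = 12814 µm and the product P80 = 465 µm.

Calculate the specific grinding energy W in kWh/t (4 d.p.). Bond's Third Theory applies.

W = 4.7300 kWh/t

Bond: W = 10·Wi·(1/√P80 − 1/√F80)
1/√465 = 0.046374;  1/√12814 = 0.008834
W = 10·12.6·(0.046374 − 0.008834) = 4.7300 kWh/t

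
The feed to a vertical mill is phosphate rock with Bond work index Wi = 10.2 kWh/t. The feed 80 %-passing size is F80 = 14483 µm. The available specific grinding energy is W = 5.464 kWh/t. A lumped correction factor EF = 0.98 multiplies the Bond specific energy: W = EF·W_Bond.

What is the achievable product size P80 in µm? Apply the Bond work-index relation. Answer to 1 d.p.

P80 = 252.2 µm

W = 10 Wi (P80^-0.5 − F80^-0.5)
W_Bond = W / EF = 5.464 / 0.98 = 5.5755 kWh/t
⇒ 1/√P80 = W_Bond/(10·Wi) + 1/√F80
  = 5.5755/(10·10.2) + 1/√14483 = 0.054662 + 0.008309 = 0.062971
P80 = (1/0.062971)² = 15.8803² = 252.18 µm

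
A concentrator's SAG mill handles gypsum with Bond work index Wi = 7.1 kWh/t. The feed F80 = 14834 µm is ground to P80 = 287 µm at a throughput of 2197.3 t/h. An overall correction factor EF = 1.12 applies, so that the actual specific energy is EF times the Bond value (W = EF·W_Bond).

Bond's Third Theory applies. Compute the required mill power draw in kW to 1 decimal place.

W = 10·Wi·(P80^(-½) − F80^(-½))
W = 10·7.1·(1/√287 − 1/√14834) = 10·7.1·(0.050818) = 3.6081 kWh/t
W_actual = 1.12 × 3.6081 = 4.0410 kWh/t
Power = W × throughput = 4.0410 kWh/t × 2197.3 t/h = 8879.3 kW

P = 8879.3 kW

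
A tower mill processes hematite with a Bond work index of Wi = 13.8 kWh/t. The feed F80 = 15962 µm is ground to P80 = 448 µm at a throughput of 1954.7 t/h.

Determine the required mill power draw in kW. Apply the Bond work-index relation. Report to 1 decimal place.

W_Bond = 10·Wi·(1/√P₈₀ − 1/√F₈₀)
W = 10·13.8·(1/√448 − 1/√15962) = 10·13.8·(0.039330) = 5.4276 kWh/t
Power = W × throughput = 5.4276 kWh/t × 1954.7 t/h = 10609.3 kW

P = 10609.3 kW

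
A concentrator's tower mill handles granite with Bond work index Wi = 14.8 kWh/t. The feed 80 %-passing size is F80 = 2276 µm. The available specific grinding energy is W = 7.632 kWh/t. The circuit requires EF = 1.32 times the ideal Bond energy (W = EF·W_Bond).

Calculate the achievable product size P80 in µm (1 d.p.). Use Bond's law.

P80 = 277.5 µm

W = 10·Wi·(P80^(-½) − F80^(-½))
W_Bond = W / EF = 7.632 / 1.32 = 5.7818 kWh/t
P80^(−½) = W_Bond/(10 Wi) + F80^(−½)
  = 5.7818/(10·14.8) + 1/√2276 = 0.039066 + 0.020961 = 0.060027
P80 = (1/0.060027)² = 16.6591² = 277.52 µm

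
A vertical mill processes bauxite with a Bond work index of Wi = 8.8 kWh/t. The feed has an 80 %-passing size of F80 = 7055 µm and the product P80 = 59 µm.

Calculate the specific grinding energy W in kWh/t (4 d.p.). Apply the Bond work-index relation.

W = 10·Wi·(P80^(-½) − F80^(-½))
1/√59 = 0.130189;  1/√7055 = 0.011906
W = 10·8.8·(0.130189 − 0.011906) = 10.4089 kWh/t

W = 10.4089 kWh/t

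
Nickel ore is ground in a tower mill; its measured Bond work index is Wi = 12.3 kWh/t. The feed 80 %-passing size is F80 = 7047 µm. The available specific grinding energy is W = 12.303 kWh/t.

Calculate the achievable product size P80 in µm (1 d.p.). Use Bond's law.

P80 = 79.8 µm

Bond: W = 10·Wi·(1/√P80 − 1/√F80)
P80^(−½) = W/(10 Wi) + F80^(−½)
  = 12.3030/(10·12.3) + 1/√7047 = 0.100024 + 0.011912 = 0.111937
P80 = (1/0.111937)² = 8.9336² = 79.81 µm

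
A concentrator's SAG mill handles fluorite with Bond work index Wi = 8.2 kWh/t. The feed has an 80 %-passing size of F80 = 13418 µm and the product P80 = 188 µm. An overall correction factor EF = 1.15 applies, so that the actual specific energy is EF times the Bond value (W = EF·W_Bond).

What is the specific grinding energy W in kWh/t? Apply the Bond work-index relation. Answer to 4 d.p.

W = 6.0635 kWh/t

W = 10·Wi·[P80^(−½) − F80^(−½)]
1/√188 = 0.072932;  1/√13418 = 0.008633
W = 10·8.2·(0.072932 − 0.008633) = 5.2726 kWh/t
Apply correction: 5.2726 × 1.15 = 6.0635 kWh/t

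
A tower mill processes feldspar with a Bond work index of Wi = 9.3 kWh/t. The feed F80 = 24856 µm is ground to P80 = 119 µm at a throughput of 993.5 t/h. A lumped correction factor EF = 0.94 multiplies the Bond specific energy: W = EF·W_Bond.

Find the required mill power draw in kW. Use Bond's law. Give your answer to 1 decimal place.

W = 10 Wi (1/√P80 − 1/√F80)  [Bond]
W = 10·9.3·(1/√119 − 1/√24856) = 10·9.3·(0.085327) = 7.9354 kWh/t
With EF = 0.94: W = 7.9354·0.94 = 7.4593 kWh/t
Mill draw = 7.4593 × 993.5 = 7410.8 kW

P = 7410.8 kW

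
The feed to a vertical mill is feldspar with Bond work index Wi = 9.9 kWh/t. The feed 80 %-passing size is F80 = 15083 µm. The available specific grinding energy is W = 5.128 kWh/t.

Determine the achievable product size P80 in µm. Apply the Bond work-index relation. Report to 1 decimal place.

W = 10·Wi·[P80^(−½) − F80^(−½)]
⇒ 1/√P80 = W/(10·Wi) + 1/√F80
  = 5.1280/(10·9.9) + 1/√15083 = 0.051798 + 0.008142 = 0.059940
P80 = (1/0.059940)² = 16.6832² = 278.33 µm

P80 = 278.3 µm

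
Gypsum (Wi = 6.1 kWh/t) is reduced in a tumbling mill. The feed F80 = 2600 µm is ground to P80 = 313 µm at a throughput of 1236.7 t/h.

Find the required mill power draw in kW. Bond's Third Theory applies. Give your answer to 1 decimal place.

Bond: W = 10·Wi·(1/√P80 − 1/√F80)
W = 10·6.1·(1/√313 − 1/√2600) = 10·6.1·(0.036912) = 2.2516 kWh/t
Power = W × throughput = 2.2516 kWh/t × 1236.7 t/h = 2784.6 kW

P = 2784.6 kW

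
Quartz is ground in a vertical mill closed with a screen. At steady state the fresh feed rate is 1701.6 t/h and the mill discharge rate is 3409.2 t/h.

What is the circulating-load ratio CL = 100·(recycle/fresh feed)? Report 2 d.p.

CL = 100.35 %

Discharge = new feed + return, hence
R = M − F = 3409.2 − 1701.6 = 1707.6 t/h
CL = 100·R/F = 100·1707.6/1701.6 = 100.35 %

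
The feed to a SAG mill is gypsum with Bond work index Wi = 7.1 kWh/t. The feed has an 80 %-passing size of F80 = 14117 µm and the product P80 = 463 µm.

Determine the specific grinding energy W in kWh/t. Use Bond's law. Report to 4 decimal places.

W = 2.7021 kWh/t

W = 10 Wi / √P80 − 10 Wi / √F80
1/√463 = 0.046474;  1/√14117 = 0.008416
W = 10·7.1·(0.046474 − 0.008416) = 2.7021 kWh/t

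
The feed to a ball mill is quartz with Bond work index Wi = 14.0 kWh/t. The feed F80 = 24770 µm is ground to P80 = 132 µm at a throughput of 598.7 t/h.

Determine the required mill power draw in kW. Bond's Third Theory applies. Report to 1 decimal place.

P = 6762.9 kW

Bond: W = 10·Wi·(1/√P80 − 1/√F80)
W = 10·14.0·(1/√132 − 1/√24770) = 10·14.0·(0.080685) = 11.2959 kWh/t
P_mill = W·ṁ = 11.2959·598.7 = 6762.9 kW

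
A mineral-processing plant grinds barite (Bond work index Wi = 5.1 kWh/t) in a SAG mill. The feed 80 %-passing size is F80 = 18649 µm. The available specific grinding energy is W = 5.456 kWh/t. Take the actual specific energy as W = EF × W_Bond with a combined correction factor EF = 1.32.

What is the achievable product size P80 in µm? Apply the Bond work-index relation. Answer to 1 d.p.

Bond: W = 10·Wi·(1/√P80 − 1/√F80)
W_Bond = W / EF = 5.456 / 1.32 = 4.1333 kWh/t
1/√P80 = 1/√F80 + W_Bond/(10·Wi)
  = 4.1333/(10·5.1) + 1/√18649 = 0.081046 + 0.007323 = 0.088368
P80 = (1/0.088368)² = 11.3163² = 128.06 µm

P80 = 128.1 µm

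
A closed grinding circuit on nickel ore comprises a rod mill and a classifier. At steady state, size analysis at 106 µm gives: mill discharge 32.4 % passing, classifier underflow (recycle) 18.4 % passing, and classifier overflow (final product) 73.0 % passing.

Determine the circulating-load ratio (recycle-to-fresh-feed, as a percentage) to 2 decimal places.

CL = 290.00 %

Mass balance on the −106 µm fraction:
r = (o − d)/(d − u)
r = (73.0 − 32.4)/(32.4 − 18.4) = 40.6/14.0 = 2.9000
CL = 100·r = 290.00 %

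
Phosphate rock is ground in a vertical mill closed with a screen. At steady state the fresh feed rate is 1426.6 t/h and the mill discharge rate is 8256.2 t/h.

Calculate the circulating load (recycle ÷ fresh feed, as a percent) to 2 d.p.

CL = 478.73 %

Steady state: M = F + R.
R = M − F = 8256.2 − 1426.6 = 6829.6 t/h
CL = 100·R/F = 100·6829.6/1426.6 = 478.73 %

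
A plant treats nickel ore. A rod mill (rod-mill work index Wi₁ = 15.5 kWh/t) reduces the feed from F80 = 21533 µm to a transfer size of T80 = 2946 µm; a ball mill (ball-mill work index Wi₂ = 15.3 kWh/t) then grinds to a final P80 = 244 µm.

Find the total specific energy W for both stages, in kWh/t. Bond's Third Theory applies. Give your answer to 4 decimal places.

W = 8.7754 kWh/t

W_Bond = 10·Wi·(1/√P₈₀ − 1/√F₈₀)
Stage 1 (21533→2946 µm, Wi₁=15.5): W₁ = 10·15.5·(0.018424 − 0.006815) = 1.7994 kWh/t
Stage 2 (2946→244 µm, Wi₂=15.3): W₂ = 10·15.3·(0.064018 − 0.018424) = 6.9760 kWh/t
W = W₁ + W₂ = 1.7994 + 6.9760 = 8.7754 kWh/t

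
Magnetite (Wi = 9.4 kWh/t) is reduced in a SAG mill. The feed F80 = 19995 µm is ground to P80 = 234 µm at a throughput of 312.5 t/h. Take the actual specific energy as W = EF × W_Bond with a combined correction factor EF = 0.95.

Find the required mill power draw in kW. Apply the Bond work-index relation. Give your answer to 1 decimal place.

P = 1626.9 kW

Bond: W = 10·Wi·(1/√P80 − 1/√F80)
W = 10·9.4·(1/√234 − 1/√19995) = 10·9.4·(0.058300) = 5.4802 kWh/t
With EF = 0.95: W = 5.4802·0.95 = 5.2062 kWh/t
P_mill = W·ṁ = 5.2062·312.5 = 1626.9 kW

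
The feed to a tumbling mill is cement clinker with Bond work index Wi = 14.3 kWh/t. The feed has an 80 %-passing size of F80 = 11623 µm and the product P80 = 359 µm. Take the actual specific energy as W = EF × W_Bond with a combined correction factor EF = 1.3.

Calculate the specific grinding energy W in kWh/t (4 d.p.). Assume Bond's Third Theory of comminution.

Bond:  W = 10 Wi (1/√P − 1/√F)
1/√359 = 0.052778;  1/√11623 = 0.009276
W = 10·14.3·(0.052778 − 0.009276) = 6.2208 kWh/t
Corrected W = EF·W_Bond = 1.3·6.2208 = 8.0871 kWh/t

W = 8.0871 kWh/t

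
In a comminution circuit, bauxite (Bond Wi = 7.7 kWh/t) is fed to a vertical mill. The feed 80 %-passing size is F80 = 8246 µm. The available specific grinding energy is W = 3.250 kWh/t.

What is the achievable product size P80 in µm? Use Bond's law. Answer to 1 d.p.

P80 = 353.1 µm

W = 10 Wi / √P80 − 10 Wi / √F80
P80^-0.5 = F80^-0.5 + W/(10 Wi)
  = 3.2500/(10·7.7) + 1/√8246 = 0.042208 + 0.011012 = 0.053220
P80 = (1/0.053220)² = 18.7899² = 353.06 µm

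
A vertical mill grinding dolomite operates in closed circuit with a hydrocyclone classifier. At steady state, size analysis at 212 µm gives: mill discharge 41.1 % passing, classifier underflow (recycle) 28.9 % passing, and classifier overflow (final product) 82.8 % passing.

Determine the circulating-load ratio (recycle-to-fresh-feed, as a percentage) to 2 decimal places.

CL = 341.80 %

Two-product formula at 212 µm:
Fd + Rd = Ru + Fo ⇒ R/F = (o−d)/(d−u)
r = (82.8 − 41.1)/(41.1 − 28.9) = 41.7/12.2 = 3.4180
CL = 100·r = 341.80 %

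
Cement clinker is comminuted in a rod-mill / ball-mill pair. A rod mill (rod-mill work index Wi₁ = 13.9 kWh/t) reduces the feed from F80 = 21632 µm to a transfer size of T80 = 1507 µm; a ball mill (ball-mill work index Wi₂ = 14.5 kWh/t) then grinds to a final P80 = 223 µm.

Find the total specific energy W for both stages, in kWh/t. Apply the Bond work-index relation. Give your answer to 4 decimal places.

W = 10 Wi / √P80 − 10 Wi / √F80
Stage 1 (21632→1507 µm, Wi₁=13.9): W₁ = 10·13.9·(0.025760 − 0.006799) = 2.6355 kWh/t
Stage 2 (1507→223 µm, Wi₂=14.5): W₂ = 10·14.5·(0.066965 − 0.025760) = 5.9747 kWh/t
W = W₁ + W₂ = 2.6355 + 5.9747 = 8.6103 kWh/t

W = 8.6103 kWh/t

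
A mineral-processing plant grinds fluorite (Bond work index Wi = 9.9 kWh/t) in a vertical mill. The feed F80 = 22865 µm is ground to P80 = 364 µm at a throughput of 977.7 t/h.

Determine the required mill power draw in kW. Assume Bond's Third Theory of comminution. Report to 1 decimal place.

W = 10 Wi (1/√P80 − 1/√F80)  [Bond]
W = 10·9.9·(1/√364 − 1/√22865) = 10·9.9·(0.045801) = 4.5343 kWh/t
P = W·T = 4.5343·977.7 = 4433.2 kW

P = 4433.2 kW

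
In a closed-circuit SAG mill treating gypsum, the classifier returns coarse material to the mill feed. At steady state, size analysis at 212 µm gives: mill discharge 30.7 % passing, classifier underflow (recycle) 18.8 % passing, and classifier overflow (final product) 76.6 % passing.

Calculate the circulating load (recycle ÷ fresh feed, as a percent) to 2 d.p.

CL = 385.71 %

Two-product formula at 212 µm:
(1+r)·d = r·u + o ⇒ r = (o−d)/(d−u)
r = (76.6 − 30.7)/(30.7 − 18.8) = 45.9/11.9 = 3.8571
CL = 100·r = 385.71 %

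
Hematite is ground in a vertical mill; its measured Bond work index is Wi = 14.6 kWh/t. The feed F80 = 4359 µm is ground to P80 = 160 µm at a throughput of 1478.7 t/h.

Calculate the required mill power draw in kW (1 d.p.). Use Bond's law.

W = 10 Wi (P80^-0.5 − F80^-0.5)
W = 10·14.6·(1/√160 − 1/√4359) = 10·14.6·(0.063911) = 9.3310 kWh/t
Mill draw = 9.3310 × 1478.7 = 13797.7 kW

P = 13797.7 kW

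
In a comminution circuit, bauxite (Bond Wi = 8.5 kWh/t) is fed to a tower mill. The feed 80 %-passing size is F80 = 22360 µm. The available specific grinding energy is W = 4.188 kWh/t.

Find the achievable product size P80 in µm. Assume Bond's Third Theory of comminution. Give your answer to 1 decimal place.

P80 = 319.4 µm

W = 10 Wi (P80^-0.5 − F80^-0.5)
⇒ 1/√P80 = W/(10·Wi) + 1/√F80
  = 4.1880/(10·8.5) + 1/√22360 = 0.049271 + 0.006688 = 0.055958
P80 = (1/0.055958)² = 17.8705² = 319.36 µm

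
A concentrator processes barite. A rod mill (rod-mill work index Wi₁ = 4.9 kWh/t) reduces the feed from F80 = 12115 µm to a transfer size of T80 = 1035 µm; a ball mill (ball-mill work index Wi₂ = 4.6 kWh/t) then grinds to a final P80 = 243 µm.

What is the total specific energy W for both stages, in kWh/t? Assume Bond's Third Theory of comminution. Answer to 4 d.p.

Bond:  W = 10 Wi (1/√P − 1/√F)
Stage 1 (12115→1035 µm, Wi₁=4.9): W₁ = 10·4.9·(0.031083 − 0.009085) = 1.0779 kWh/t
Stage 2 (1035→243 µm, Wi₂=4.6): W₂ = 10·4.6·(0.064150 − 0.031083) = 1.5211 kWh/t
W = W₁ + W₂ = 1.0779 + 1.5211 = 2.5990 kWh/t

W = 2.5990 kWh/t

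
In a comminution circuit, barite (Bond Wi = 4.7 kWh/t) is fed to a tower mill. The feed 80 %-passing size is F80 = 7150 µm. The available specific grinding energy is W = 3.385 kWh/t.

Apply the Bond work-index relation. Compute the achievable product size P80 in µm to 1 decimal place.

P80 = 142.2 µm

Bond:  W = 10 Wi (1/√P − 1/√F)
P80^-0.5 = F80^-0.5 + W/(10 Wi)
  = 3.3850/(10·4.7) + 1/√7150 = 0.072021 + 0.011826 = 0.083848
P80 = (1/0.083848)² = 11.9264² = 142.24 µm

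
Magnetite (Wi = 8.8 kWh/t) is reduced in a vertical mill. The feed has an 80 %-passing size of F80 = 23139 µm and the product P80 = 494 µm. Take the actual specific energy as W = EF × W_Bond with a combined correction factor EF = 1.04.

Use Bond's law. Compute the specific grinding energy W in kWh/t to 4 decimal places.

W = 3.5160 kWh/t

W = 10 Wi (1/√P80 − 1/√F80)  [Bond]
1/√494 = 0.044992;  1/√23139 = 0.006574
W = 10·8.8·(0.044992 − 0.006574) = 3.3808 kWh/t
Corrected W = EF·W_Bond = 1.04·3.3808 = 3.5160 kWh/t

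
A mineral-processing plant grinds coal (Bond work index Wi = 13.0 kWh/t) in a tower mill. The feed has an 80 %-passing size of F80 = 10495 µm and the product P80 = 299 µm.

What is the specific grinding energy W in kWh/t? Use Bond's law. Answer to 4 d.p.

W = 6.2491 kWh/t

W = 10·Wi·(P80^(-½) − F80^(-½))
1/√299 = 0.057831;  1/√10495 = 0.009761
W = 10·13.0·(0.057831 − 0.009761) = 6.2491 kWh/t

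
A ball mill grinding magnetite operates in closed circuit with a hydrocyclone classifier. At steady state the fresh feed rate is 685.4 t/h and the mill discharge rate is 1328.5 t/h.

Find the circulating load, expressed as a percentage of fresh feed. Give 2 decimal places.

CL = 93.83 %

M = F + R at steady state, so:
R = M − F = 1328.5 − 685.4 = 643.1 t/h
CL = 100·R/F = 100·643.1/685.4 = 93.83 %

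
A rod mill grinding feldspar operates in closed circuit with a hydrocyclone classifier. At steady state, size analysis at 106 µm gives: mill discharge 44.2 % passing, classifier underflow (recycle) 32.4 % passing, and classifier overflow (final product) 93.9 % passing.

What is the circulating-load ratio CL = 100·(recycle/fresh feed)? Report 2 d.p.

Balance %-passing 106 µm (r = R/F):
d + r·d = r·u + o → r(d−u) = o−d
r = (93.9 − 44.2)/(44.2 − 32.4) = 49.7/11.8 = 4.2119
CL = 100·r = 421.19 %

CL = 421.19 %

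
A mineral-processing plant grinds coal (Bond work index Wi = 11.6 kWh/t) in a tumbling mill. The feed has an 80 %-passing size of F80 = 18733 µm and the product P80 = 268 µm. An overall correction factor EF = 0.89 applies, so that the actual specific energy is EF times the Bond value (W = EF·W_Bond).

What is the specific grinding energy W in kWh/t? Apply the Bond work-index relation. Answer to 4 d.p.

W = 10 Wi (1/√P80 − 1/√F80)  [Bond]
1/√268 = 0.061085;  1/√18733 = 0.007306
W = 10·11.6·(0.061085 − 0.007306) = 6.2383 kWh/t
Apply correction: 6.2383 × 0.89 = 5.5521 kWh/t

W = 5.5521 kWh/t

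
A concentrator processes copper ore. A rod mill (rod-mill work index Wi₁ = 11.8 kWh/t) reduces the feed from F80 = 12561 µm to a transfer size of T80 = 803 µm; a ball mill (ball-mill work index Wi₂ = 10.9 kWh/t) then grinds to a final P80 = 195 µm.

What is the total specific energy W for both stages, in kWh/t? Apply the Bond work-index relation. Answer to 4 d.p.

Bond:  W = 10 Wi (1/√P − 1/√F)
Stage 1 (12561→803 µm, Wi₁=11.8): W₁ = 10·11.8·(0.035289 − 0.008923) = 3.1113 kWh/t
Stage 2 (803→195 µm, Wi₂=10.9): W₂ = 10·10.9·(0.071611 − 0.035289) = 3.9591 kWh/t
W = W₁ + W₂ = 3.1113 + 3.9591 = 7.0704 kWh/t

W = 7.0704 kWh/t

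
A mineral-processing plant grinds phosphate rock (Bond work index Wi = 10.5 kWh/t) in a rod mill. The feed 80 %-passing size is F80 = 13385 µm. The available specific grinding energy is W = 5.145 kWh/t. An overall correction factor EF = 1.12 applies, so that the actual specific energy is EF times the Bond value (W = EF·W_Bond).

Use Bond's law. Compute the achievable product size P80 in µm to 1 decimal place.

P80 = 364.3 µm

Bond: W = 10·Wi·(1/√P80 − 1/√F80)
W_Bond = W / EF = 5.145 / 1.12 = 4.5937 kWh/t
1/√P80 = 1/√F80 + W_Bond/(10·Wi)
  = 4.5937/(10·10.5) + 1/√13385 = 0.043750 + 0.008644 = 0.052394
P80 = (1/0.052394)² = 19.0863² = 364.29 µm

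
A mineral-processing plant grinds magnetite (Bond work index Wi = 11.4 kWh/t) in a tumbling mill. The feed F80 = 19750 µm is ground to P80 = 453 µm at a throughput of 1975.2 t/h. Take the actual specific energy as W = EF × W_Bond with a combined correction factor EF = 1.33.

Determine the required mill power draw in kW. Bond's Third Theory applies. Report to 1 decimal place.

P = 11939.8 kW

Bond: W = 10·Wi·(1/√P80 − 1/√F80)
W = 10·11.4·(1/√453 − 1/√19750) = 10·11.4·(0.039868) = 4.5450 kWh/t
W_actual = 1.33 × 4.5450 = 6.0448 kWh/t
P_mill = W·ṁ = 6.0448·1975.2 = 11939.8 kW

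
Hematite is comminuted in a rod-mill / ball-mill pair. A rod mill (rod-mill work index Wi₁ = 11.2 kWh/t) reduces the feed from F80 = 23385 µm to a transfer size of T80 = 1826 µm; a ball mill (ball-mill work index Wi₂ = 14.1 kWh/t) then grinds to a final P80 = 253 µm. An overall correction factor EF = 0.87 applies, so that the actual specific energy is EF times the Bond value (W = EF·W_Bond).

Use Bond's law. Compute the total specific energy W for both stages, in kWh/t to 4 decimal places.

Bond: W = 10·Wi·(1/√P80 − 1/√F80)
Stage 1 (23385→1826 µm, Wi₁=11.2): W₁ = 10·11.2·(0.023402 − 0.006539) = 1.8886 kWh/t
Stage 2 (1826→253 µm, Wi₂=14.1): W₂ = 10·14.1·(0.062869 − 0.023402) = 5.5649 kWh/t
W = W₁ + W₂ = 1.8886 + 5.5649 = 7.4535 kWh/t
With EF = 0.87: W = 7.4535·0.87 = 6.4846 kWh/t

W = 6.4846 kWh/t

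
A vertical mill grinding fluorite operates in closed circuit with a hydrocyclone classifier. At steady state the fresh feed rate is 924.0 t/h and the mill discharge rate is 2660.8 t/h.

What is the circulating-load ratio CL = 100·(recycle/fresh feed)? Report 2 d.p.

CL = 187.97 %

Discharge = new feed + return, hence
R = M − F = 2660.8 − 924.0 = 1736.8 t/h
CL = 100·R/F = 100·1736.8/924.0 = 187.97 %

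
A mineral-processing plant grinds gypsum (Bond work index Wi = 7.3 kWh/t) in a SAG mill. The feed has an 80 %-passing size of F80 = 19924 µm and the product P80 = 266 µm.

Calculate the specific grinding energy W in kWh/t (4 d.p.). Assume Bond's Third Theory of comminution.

W = 3.9587 kWh/t

W = 10 Wi (1/√P80 − 1/√F80)  [Bond]
1/√266 = 0.061314;  1/√19924 = 0.007085
W = 10·7.3·(0.061314 − 0.007085) = 3.9587 kWh/t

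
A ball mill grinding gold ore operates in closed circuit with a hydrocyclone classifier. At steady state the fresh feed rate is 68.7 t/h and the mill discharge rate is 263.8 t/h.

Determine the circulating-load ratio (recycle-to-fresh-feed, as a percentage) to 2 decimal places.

CL = 283.99 %

Mill node: discharge = fresh + recycle.
R = M − F = 263.8 − 68.7 = 195.1 t/h
CL = 100·R/F = 100·195.1/68.7 = 283.99 %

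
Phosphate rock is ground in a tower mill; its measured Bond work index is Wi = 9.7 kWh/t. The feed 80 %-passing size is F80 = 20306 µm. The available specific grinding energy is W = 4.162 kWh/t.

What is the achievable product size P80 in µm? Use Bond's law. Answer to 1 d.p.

P80 = 401.2 µm

Bond: W = 10·Wi·(1/√P80 − 1/√F80)
⇒ 1/√P80 = W/(10·Wi) + 1/√F80
  = 4.1620/(10·9.7) + 1/√20306 = 0.042907 + 0.007018 = 0.049925
P80 = (1/0.049925)² = 20.0301² = 401.21 µm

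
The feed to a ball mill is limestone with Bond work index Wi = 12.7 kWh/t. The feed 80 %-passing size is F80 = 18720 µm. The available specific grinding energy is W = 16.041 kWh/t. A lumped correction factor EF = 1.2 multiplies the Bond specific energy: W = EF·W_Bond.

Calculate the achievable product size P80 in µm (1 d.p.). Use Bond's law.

P80 = 78.9 µm

W = 10 Wi (P80^-0.5 − F80^-0.5)
W_Bond = W / EF = 16.041 / 1.2 = 13.3675 kWh/t
P80^-0.5 = F80^-0.5 + W_Bond/(10 Wi)
  = 13.3675/(10·12.7) + 1/√18720 = 0.105256 + 0.007309 = 0.112565
P80 = (1/0.112565)² = 8.8838² = 78.92 µm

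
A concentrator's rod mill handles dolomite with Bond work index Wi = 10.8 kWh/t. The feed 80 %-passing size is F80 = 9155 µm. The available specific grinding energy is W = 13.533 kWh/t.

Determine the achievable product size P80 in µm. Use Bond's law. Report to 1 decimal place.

W = 10·Wi·[P80^(−½) − F80^(−½)]
1/√P80 = 1/√F80 + W/(10·Wi)
  = 13.5330/(10·10.8) + 1/√9155 = 0.125306 + 0.010451 = 0.135757
P80 = (1/0.135757)² = 7.3661² = 54.26 µm

P80 = 54.3 µm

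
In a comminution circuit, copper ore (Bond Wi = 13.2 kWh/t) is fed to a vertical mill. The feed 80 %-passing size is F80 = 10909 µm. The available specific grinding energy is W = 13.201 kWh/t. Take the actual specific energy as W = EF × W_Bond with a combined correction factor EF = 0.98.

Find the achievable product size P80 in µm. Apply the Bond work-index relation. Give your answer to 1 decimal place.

Bond:  W = 10 Wi (1/√P − 1/√F)
W_Bond = W / EF = 13.201 / 0.98 = 13.4704 kWh/t
P80^-0.5 = F80^-0.5 + W_Bond/(10 Wi)
  = 13.4704/(10·13.2) + 1/√10909 = 0.102049 + 0.009574 = 0.111623
P80 = (1/0.111623)² = 8.9587² = 80.26 µm

P80 = 80.3 µm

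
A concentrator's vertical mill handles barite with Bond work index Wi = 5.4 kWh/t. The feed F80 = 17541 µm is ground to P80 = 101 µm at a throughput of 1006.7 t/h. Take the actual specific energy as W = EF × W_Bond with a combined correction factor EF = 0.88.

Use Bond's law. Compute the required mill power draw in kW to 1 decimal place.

W = 10 Wi / √P80 − 10 Wi / √F80
W = 10·5.4·(1/√101 − 1/√17541) = 10·5.4·(0.091953) = 4.9655 kWh/t
Corrected W = EF·W_Bond = 0.88·4.9655 = 4.3696 kWh/t
Mill draw = 4.3696 × 1006.7 = 4398.9 kW

P = 4398.9 kW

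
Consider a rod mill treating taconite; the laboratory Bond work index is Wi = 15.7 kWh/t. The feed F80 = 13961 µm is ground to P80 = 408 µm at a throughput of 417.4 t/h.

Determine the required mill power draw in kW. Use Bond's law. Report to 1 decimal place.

P = 2689.7 kW

Bond: W = 10·Wi·(1/√P80 − 1/√F80)
W = 10·15.7·(1/√408 − 1/√13961) = 10·15.7·(0.041044) = 6.4439 kWh/t
P_mill = W·ṁ = 6.4439·417.4 = 2689.7 kW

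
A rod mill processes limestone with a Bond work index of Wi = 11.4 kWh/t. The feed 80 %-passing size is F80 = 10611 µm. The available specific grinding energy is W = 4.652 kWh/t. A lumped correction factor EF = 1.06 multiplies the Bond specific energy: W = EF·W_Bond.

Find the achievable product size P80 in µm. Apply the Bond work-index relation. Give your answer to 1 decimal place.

P80 = 430.3 µm

Bond:  W = 10 Wi (1/√P − 1/√F)
W_Bond = W / EF = 4.652 / 1.06 = 4.3887 kWh/t
1/√P80 = 1/√F80 + W_Bond/(10·Wi)
  = 4.3887/(10·11.4) + 1/√10611 = 0.038497 + 0.009708 = 0.048205
P80 = (1/0.048205)² = 20.7447² = 430.34 µm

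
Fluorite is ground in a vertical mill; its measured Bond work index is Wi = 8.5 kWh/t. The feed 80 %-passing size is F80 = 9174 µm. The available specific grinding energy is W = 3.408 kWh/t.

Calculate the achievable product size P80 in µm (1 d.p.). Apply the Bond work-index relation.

P80 = 391.6 µm

W_Bond = 10·Wi·(1/√P₈₀ − 1/√F₈₀)
P80^-0.5 = F80^-0.5 + W/(10 Wi)
  = 3.4080/(10·8.5) + 1/√9174 = 0.040094 + 0.010440 = 0.050535
P80 = (1/0.050535)² = 19.7884² = 391.58 µm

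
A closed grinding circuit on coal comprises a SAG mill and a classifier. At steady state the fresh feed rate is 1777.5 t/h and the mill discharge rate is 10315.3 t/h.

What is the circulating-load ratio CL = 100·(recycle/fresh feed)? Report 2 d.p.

M = F + R at steady state, so:
R = M − F = 10315.3 − 1777.5 = 8537.8 t/h
CL = 100·R/F = 100·8537.8/1777.5 = 480.33 %

CL = 480.33 %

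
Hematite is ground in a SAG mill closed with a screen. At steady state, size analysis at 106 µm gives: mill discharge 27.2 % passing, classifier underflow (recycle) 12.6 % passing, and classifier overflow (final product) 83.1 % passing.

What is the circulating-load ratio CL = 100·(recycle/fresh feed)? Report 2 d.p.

CL = 382.88 %

Let r = R/F. Size balance at 106 µm:
(1+r)·d = r·u + o ⇒ r = (o−d)/(d−u)
r = (83.1 − 27.2)/(27.2 − 12.6) = 55.9/14.6 = 3.8288
CL = 100·r = 382.88 %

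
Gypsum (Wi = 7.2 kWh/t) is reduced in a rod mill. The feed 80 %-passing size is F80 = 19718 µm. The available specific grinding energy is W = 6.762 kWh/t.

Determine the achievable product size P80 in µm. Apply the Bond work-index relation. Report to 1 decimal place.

P80 = 98.0 µm

W = 10 Wi (P80^-0.5 − F80^-0.5)
P80^(−½) = W/(10 Wi) + F80^(−½)
  = 6.7620/(10·7.2) + 1/√19718 = 0.093917 + 0.007121 = 0.101038
P80 = (1/0.101038)² = 9.8973² = 97.96 µm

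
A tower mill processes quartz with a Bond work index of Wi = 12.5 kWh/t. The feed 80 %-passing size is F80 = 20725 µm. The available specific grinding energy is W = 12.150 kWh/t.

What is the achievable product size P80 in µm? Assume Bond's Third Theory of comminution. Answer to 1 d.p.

Bond:  W = 10 Wi (1/√P − 1/√F)
⇒ 1/√P80 = W/(10 Wi) + 1/√F80
  = 12.1500/(10·12.5) + 1/√20725 = 0.097200 + 0.006946 = 0.104146
P80 = (1/0.104146)² = 9.6019² = 92.20 µm

P80 = 92.2 µm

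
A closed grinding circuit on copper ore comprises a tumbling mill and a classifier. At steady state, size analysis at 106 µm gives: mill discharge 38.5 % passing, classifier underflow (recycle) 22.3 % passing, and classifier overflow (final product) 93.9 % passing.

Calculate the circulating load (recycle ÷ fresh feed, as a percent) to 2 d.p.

Let r = R/F. Size balance at 106 µm:
(1+r)·d = r·u + o ⇒ r = (o−d)/(d−u)
r = (93.9 − 38.5)/(38.5 − 22.3) = 55.4/16.2 = 3.4198
CL = 100·r = 341.98 %

CL = 341.98 %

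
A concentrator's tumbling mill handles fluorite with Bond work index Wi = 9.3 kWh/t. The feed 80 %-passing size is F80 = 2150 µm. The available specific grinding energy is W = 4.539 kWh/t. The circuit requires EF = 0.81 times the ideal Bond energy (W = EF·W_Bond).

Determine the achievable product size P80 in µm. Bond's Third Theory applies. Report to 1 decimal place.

W = 10 Wi (P80^-0.5 − F80^-0.5)
W_Bond = W / EF = 4.539 / 0.81 = 5.6037 kWh/t
⇒ 1/√P80 = W_Bond/(10·Wi) + 1/√F80
  = 5.6037/(10·9.3) + 1/√2150 = 0.060255 + 0.021567 = 0.081821
P80 = (1/0.081821)² = 12.2217² = 149.37 µm

P80 = 149.4 µm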